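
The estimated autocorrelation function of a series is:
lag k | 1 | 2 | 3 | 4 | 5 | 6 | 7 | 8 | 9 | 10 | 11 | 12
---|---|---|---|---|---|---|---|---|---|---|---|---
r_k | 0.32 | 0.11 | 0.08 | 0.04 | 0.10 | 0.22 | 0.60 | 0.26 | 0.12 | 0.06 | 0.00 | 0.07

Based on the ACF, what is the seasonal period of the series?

7

The largest autocorrelation is r_7 = 0.60; the remaining lags stay at or below 0.32. The elevated value at lag 1 (0.32), dropping to 0.11 at lag 2, reflects decaying short-term dependence rather than seasonality.
The dominant spike at lag 7 indicates a seasonal period of 7.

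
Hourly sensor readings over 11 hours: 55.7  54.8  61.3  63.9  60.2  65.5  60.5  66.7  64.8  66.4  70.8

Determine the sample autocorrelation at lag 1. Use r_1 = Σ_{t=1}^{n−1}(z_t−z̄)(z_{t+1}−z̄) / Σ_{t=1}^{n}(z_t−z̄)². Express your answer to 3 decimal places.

Mean z̄ = (55.7 + 54.8 + 61.3 + 63.9 + 60.2 + 65.5 + 60.5 + 66.7 + 64.8 + 66.4 + 70.8)/11 = 62.7818
Numerator Σ_{t=1}^{10}(z_t−z̄)(z_{t+1}−z̄) = 85.8697
Denominator Σ(z_t−z̄)² = 233.3764
r_1 = 85.8697 / 233.3764 = 0.368

0.368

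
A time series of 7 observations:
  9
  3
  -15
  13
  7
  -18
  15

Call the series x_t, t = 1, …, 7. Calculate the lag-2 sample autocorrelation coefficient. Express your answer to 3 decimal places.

-0.330

Mean x̄ = (9 + 3 − 15 + 13 + 7 − 18 + 15)/7 = 2.0000
Σ(x_t−x̄)(x_{t+2}−x̄) = (-119.0000) + (11.0000) + (-85.0000) + (-220.0000) + (65.0000) = -348.0000
Denominator Σ(x_t−x̄)² = 1054.0000
r_2 = -348.0000 / 1054.0000 = -0.330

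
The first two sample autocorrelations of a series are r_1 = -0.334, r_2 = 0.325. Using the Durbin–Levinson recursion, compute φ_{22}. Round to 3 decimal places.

0.240

φ_{22} = (r_2 − r_1²) / (1 − r_1²)
r_1² = (-0.334)² = 0.111556
Numerator = 0.325 − 0.1116 = 0.2134; denominator = 1 − 0.1116 = 0.8884
φ_{22} = 0.2134 / 0.8884 = 0.240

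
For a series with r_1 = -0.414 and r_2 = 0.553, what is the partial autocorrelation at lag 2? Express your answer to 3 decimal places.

0.461

φ_{22} = (r_2 − r_1²) / (1 − r_1²)
r_1² = (-0.414)² = 0.171396
Numerator = 0.553 − 0.1714 = 0.3816; denominator = 1 − 0.1714 = 0.8286
φ_{22} = 0.3816 / 0.8286 = 0.461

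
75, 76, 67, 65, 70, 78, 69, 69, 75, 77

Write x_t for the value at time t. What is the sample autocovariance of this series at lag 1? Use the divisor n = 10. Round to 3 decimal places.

Mean x̄ = (75 + 76 + 67 + 65 + 70 + 78 + 69 + 69 + 75 + 77)/10 = 72.1000
Σ_{t=1}^{9}(x_t−x̄)(x_{t+1}−x̄) = 26.6900
γ_1 = 26.6900 / 10 = 2.669

2.669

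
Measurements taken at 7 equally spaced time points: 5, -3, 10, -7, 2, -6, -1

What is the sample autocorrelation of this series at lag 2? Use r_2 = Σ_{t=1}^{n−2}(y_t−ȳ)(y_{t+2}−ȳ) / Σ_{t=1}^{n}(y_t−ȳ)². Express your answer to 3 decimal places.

Mean ȳ = (5 − 3 + 10 − 7 + 2 − 6 − 1)/7 = 0.0000
Deviations from mean: 5.0000, -3.0000, 10.0000, -7.0000, 2.0000, -6.0000, -1.0000
Numerator Σ_{t=1}^{5}(y_t−ȳ)(y_{t+2}−ȳ) = 131.0000
Denominator Σ(y_t−ȳ)² = 224.0000
r_2 = 131.0000 / 224.0000 = 0.585

0.585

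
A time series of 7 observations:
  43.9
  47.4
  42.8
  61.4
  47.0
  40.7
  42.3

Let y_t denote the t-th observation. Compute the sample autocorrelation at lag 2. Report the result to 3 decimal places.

-0.228

Mean ȳ = (43.9 + 47.4 + 42.8 + 61.4 + 47.0 + 40.7 + 42.3)/7 = 46.5000
Deviations from mean: -2.6000, 0.9000, -3.7000, 14.9000, 0.5000, -5.8000, -4.2000
Σ(y_t−ȳ)(y_{t+2}−ȳ) = (9.6200) + (13.4100) + (-1.8500) + (-86.4200) + (-2.1000) = -67.3400
Denominator Σ(y_t−ȳ)² = 294.8000
r_2 = -67.3400 / 294.8000 = -0.228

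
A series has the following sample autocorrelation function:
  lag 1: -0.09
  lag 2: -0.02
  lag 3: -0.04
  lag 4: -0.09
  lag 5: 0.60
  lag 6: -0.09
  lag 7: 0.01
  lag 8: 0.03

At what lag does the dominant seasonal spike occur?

The largest autocorrelation is r_5 = 0.60; the remaining lags stay at or below 0.03.
The dominant spike at lag 5 indicates a seasonal period of 5.

5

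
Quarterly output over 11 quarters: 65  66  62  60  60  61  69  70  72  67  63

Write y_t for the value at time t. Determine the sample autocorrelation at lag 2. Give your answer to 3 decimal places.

Mean ȳ = (65 + 66 + 62 + 60 + 60 + 61 + 69 + 70 + 72 + 67 + 63)/11 = 65.0000
Numerator Σ_{t=1}^{9}(y_t−ȳ)(y_{t+2}−ȳ) = 14.0000
Denominator Σ(y_t−ȳ)² = 174.0000
r_2 = 14.0000 / 174.0000 = 0.080

0.080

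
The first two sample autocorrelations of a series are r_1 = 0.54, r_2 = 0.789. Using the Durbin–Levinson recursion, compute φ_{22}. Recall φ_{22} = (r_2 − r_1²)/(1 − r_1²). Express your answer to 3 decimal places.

φ_{22} = (r_2 − r_1²) / (1 − r_1²)
r_1² = (0.54)² = 0.2916
Numerator = 0.789 − 0.2916 = 0.4974; denominator = 1 − 0.2916 = 0.7084
φ_{22} = 0.4974 / 0.7084 = 0.702

0.702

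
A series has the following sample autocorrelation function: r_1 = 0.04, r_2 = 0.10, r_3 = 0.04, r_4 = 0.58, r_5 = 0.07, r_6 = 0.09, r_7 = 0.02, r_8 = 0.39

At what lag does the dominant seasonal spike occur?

4

The largest autocorrelation is r_4 = 0.58, with a weaker echo at lag 8 (0.39); the remaining lags stay at or below 0.10.
The dominant spike at lag 4 indicates a seasonal period of 4.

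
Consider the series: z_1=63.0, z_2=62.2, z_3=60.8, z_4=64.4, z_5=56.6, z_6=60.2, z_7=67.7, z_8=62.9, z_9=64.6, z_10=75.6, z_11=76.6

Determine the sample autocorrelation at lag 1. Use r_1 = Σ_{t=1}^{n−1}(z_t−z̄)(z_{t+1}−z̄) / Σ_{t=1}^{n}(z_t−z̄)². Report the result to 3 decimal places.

0.434

Mean z̄ = (63.0 + 62.2 + 60.8 + 64.4 + 56.6 + 60.2 + 67.7 + 62.9 + 64.6 + 75.6 + 76.6)/11 = 64.9636
Numerator Σ_{t=1}^{10}(z_t−z̄)(z_{t+1}−z̄) = 165.8050
Denominator Σ(z_t−z̄)² = 382.2055
r_1 = 165.8050 / 382.2055 = 0.434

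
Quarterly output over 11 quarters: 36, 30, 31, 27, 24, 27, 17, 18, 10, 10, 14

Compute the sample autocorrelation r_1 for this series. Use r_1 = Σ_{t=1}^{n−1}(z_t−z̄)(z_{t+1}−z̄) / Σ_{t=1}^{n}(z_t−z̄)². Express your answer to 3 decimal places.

Mean z̄ = (36 + 30 + 31 + 27 + 24 + 27 + 17 + 18 + 10 + 10 + 14)/11 = 22.1818
Numerator Σ_{t=1}^{10}(z_t−z̄)(z_{t+1}−z̄) = 532.6942
Denominator Σ(z_t−z̄)² = 787.6364
r_1 = 532.6942 / 787.6364 = 0.676

0.676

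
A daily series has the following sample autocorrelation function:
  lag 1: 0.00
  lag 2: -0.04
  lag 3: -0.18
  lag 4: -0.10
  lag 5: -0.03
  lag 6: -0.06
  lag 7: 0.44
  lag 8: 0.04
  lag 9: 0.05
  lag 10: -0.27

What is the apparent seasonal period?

7

The largest autocorrelation is r_7 = 0.44; the remaining lags stay at or below 0.05.
The dominant spike at lag 7 indicates a seasonal period of 7.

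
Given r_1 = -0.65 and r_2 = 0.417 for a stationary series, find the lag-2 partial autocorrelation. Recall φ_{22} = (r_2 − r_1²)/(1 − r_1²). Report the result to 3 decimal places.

φ_{22} = (r_2 − r_1²) / (1 − r_1²)
r_1² = (-0.65)² = 0.4225
Numerator = 0.417 − 0.4225 = -0.0055; denominator = 1 − 0.4225 = 0.5775
φ_{22} = -0.0055 / 0.5775 = -0.010

-0.010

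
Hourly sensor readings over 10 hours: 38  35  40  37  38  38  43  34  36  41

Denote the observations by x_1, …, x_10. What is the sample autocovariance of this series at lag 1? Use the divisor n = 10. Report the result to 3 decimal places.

Mean x̄ = (38 + 35 + 40 + 37 + 38 + 38 + 43 + 34 + 36 + 41)/10 = 38.0000
Σ_{t=1}^{9}(x_t−x̄)(x_{t+1}−x̄) = -26.0000
γ_1 = -26.0000 / 10 = -2.600

-2.600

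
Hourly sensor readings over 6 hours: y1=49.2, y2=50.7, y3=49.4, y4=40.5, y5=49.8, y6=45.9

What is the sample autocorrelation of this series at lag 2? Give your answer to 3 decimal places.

Mean ȳ = (49.2 + 50.7 + 49.4 + 40.5 + 49.8 + 45.9)/6 = 47.5833
Σ(y_t−ȳ)(y_{t+2}−ȳ) = (2.9369) + (-22.0764) + (4.0269) + (11.9236) = -3.1889
Denominator Σ(y_t−ȳ)² = 73.5483
r_2 = -3.1889 / 73.5483 = -0.043

-0.043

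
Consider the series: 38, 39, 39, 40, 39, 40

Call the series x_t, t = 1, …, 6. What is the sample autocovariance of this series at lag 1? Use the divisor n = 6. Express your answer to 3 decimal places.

-0.032

Mean x̄ = (38 + 39 + 39 + 40 + 39 + 40)/6 = 39.1667
Σ_{t=1}^{5}(x_t−x̄)(x_{t+1}−x̄) = -0.1944
γ_1 = -0.1944 / 6 = -0.032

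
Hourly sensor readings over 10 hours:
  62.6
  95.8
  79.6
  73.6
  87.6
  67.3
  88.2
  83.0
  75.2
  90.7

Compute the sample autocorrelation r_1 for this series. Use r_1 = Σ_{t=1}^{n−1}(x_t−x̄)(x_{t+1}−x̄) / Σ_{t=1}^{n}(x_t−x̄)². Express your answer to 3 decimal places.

-0.559

Mean x̄ = (62.6 + 95.8 + 79.6 + 73.6 + 87.6 + 67.3 + 88.2 + 83.0 + 75.2 + 90.7)/10 = 80.3600
Numerator Σ_{t=1}^{9}(x_t−x̄)(x_{t+1}−x̄) = -572.9776
Denominator Σ(x_t−x̄)² = 1025.0440
r_1 = -572.9776 / 1025.0440 = -0.559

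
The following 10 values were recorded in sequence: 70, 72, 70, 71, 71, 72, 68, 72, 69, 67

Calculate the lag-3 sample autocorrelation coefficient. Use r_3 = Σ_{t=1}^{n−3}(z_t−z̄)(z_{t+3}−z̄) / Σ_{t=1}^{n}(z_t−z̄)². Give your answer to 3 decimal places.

0.199

Mean z̄ = (70 + 72 + 70 + 71 + 71 + 72 + 68 + 72 + 69 + 67)/10 = 70.2000
Σ(z_t−z̄)(z_{t+3}−z̄) = (-0.1600) + (1.4400) + (-0.3600) + (-1.7600) + (1.4400) + (-2.1600) + (7.0400) = 5.4800
Denominator Σ(z_t−z̄)² = 27.6000
r_3 = 5.4800 / 27.6000 = 0.199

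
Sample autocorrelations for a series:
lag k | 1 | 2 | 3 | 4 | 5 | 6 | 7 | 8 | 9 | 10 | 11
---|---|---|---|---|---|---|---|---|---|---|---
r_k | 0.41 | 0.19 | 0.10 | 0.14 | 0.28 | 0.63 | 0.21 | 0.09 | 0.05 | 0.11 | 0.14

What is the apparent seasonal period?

6

The largest autocorrelation is r_6 = 0.63; the remaining lags stay at or below 0.41. The elevated value at lag 1 (0.41), dropping to 0.19 at lag 2, reflects decaying short-term dependence rather than seasonality.
The dominant spike at lag 6 indicates a seasonal period of 6.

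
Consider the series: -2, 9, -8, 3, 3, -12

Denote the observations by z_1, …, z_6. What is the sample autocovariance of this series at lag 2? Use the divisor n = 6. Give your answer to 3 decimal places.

Mean z̄ = (-2 + 9 − 8 + 3 + 3 − 12)/6 = -1.1667
Σ_{t=1}^{4}(z_t−z̄)(z_{t+2}−z̄) = -25.5556
γ_2 = -25.5556 / 6 = -4.259

-4.259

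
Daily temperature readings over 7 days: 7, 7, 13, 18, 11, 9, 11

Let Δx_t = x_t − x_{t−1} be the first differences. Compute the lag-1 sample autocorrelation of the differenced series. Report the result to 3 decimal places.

0.028

First differences Δx: 0, 6, 5, -7, -2, 2
Mean of differences = 0.6667
Numerator Σ(Δx_t−Δx̄)(Δx_{t+1}−Δx̄) = 3.2222
Denominator Σ(Δx_t−Δx̄)² = 115.3333
r_1(Δx) = 3.2222 / 115.3333 = 0.028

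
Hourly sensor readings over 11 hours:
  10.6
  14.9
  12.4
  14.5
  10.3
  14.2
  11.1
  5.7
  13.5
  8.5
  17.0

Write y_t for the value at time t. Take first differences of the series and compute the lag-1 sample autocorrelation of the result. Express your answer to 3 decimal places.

-0.614

First differences Δy: 4.3, -2.5, 2.1, -4.2, 3.9, -3.1, -5.4, 7.8, -5.0, 8.5
Mean of differences = 0.6400
Numerator Σ(Δy_t−Δȳ)(Δy_{t+1}−Δȳ) = -156.4836
Denominator Σ(Δy_t−Δȳ)² = 254.7640
r_1(Δy) = -156.4836 / 254.7640 = -0.614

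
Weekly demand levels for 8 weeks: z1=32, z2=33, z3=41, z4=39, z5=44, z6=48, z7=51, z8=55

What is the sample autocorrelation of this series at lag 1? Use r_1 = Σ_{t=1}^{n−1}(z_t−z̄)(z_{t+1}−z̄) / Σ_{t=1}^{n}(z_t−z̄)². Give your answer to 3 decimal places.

0.579

Mean z̄ = (32 + 33 + 41 + 39 + 44 + 48 + 51 + 55)/8 = 42.8750
Deviations from mean: -10.8750, -9.8750, -1.8750, -3.8750, 1.1250, 5.1250, 8.1250, 12.1250
Numerator Σ_{t=1}^{7}(z_t−z̄)(z_{t+1}−z̄) = 274.7344
Denominator Σ(z_t−z̄)² = 474.8750
r_1 = 274.7344 / 474.8750 = 0.579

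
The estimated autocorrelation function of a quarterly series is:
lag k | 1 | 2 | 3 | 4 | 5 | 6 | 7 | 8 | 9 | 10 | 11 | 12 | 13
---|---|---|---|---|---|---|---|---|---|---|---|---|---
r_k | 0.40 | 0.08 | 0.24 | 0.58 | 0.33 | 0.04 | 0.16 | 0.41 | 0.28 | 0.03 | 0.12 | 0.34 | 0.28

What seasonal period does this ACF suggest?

4

The largest autocorrelation is r_4 = 0.58, with a weaker echo at lag 8 (0.41); the remaining lags stay at or below 0.40. The elevated value at lag 1 (0.40), dropping to 0.08 at lag 2, reflects decaying short-term dependence rather than seasonality.
The dominant spike at lag 4 indicates a seasonal period of 4.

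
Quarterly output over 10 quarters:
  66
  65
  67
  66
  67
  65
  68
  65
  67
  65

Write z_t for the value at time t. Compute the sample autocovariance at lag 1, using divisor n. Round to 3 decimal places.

Mean z̄ = (66 + 65 + 67 + 66 + 67 + 65 + 68 + 65 + 67 + 65)/10 = 66.1000
Σ_{t=1}^{9}(z_t−z̄)(z_{t+1}−z̄) = -8.2100
γ_1 = -8.2100 / 10 = -0.821

-0.821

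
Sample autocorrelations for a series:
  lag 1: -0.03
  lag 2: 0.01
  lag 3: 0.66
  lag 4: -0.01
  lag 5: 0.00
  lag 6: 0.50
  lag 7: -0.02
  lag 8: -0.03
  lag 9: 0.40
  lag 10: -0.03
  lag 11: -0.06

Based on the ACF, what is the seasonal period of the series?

3

The largest autocorrelation is r_3 = 0.66, with weaker echoes at lags 6 (0.50) and 9 (0.40); the remaining lags stay at or below 0.01.
The dominant spike at lag 3 indicates a seasonal period of 3.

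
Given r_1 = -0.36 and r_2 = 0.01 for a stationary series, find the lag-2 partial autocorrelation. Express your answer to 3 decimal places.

-0.137

φ_{22} = (r_2 − r_1²) / (1 − r_1²)
r_1² = (-0.36)² = 0.1296
Numerator = 0.01 − 0.1296 = -0.1196; denominator = 1 − 0.1296 = 0.8704
φ_{22} = -0.1196 / 0.8704 = -0.137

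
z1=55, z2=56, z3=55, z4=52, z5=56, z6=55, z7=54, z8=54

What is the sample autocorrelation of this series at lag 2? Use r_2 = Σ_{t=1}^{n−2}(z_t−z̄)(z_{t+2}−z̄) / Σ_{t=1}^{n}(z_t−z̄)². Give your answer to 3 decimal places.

-0.424

Mean z̄ = (55 + 56 + 55 + 52 + 56 + 55 + 54 + 54)/8 = 54.6250
Deviations from mean: 0.3750, 1.3750, 0.3750, -2.6250, 1.3750, 0.3750, -0.6250, -0.6250
Σ(z_t−z̄)(z_{t+2}−z̄) = (0.1406) + (-3.6094) + (0.5156) + (-0.9844) + (-0.8594) + (-0.2344) = -5.0313
Denominator Σ(z_t−z̄)² = 11.8750
r_2 = -5.0313 / 11.8750 = -0.424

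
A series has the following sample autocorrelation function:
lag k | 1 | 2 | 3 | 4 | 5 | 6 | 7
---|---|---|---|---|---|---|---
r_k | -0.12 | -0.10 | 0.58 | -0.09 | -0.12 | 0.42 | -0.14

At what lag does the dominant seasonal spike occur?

3

The largest autocorrelation is r_3 = 0.58, with a weaker echo at lag 6 (0.42); the remaining lags stay at or below -0.09.
The dominant spike at lag 3 indicates a seasonal period of 3.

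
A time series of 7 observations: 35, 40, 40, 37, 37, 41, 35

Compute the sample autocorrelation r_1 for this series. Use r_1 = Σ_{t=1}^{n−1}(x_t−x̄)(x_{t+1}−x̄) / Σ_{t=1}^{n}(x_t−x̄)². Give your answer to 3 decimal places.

Mean x̄ = (35 + 40 + 40 + 37 + 37 + 41 + 35)/7 = 37.8571
Σ(x_t−x̄)(x_{t+1}−x̄) = (-6.1224) + (4.5918) + (-1.8367) + (0.7347) + (-2.6939) + (-8.9796) = -14.3061
Denominator Σ(x_t−x̄)² = 36.8571
r_1 = -14.3061 / 36.8571 = -0.388

-0.388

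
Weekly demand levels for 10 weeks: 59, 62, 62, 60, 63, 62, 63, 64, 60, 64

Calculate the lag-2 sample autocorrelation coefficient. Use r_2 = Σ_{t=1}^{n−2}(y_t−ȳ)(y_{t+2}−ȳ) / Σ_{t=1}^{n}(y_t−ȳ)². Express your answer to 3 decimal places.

0.118

Mean ȳ = (59 + 62 + 62 + 60 + 63 + 62 + 63 + 64 + 60 + 64)/10 = 61.9000
Numerator Σ_{t=1}^{8}(y_t−ȳ)(y_{t+2}−ȳ) = 3.1800
Denominator Σ(y_t−ȳ)² = 26.9000
r_2 = 3.1800 / 26.9000 = 0.118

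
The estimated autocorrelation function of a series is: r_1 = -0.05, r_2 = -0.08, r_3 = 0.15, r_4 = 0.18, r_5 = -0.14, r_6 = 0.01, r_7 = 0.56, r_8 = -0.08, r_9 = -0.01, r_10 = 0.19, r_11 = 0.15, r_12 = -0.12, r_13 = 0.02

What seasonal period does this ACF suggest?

The largest autocorrelation is r_7 = 0.56; the remaining lags stay at or below 0.19.
The dominant spike at lag 7 indicates a seasonal period of 7.

7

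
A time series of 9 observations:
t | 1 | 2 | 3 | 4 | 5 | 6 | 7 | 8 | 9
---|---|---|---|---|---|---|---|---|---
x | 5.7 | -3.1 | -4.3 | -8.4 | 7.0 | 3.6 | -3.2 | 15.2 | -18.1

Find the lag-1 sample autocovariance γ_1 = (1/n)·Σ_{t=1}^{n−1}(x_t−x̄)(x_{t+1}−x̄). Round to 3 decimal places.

-37.028

Mean x̄ = (5.7 − 3.1 − 4.3 − 8.4 + 7.0 + 3.6 − 3.2 + 15.2 − 18.1)/9 = -0.6222
Σ_{t=1}^{8}(x_t−x̄)(x_{t+1}−x̄) = -333.2560
γ_1 = -333.2560 / 9 = -37.028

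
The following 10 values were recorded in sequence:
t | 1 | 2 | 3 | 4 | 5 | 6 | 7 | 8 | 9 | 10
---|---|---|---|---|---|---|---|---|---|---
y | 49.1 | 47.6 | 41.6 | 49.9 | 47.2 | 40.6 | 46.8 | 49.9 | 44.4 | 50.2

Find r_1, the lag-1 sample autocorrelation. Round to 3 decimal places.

Mean ȳ = (49.1 + 47.6 + 41.6 + 49.9 + 47.2 + 40.6 + 46.8 + 49.9 + 44.4 + 50.2)/10 = 46.7300
Numerator Σ_{t=1}^{9}(y_t−ȳ)(y_{t+1}−ȳ) = -35.7329
Denominator Σ(y_t−ȳ)² = 108.0610
r_1 = -35.7329 / 108.0610 = -0.331

-0.331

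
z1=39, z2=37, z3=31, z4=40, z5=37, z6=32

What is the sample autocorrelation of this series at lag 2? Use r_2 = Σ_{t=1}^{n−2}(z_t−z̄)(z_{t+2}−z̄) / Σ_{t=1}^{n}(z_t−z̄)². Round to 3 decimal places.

-0.471

Mean z̄ = (39 + 37 + 31 + 40 + 37 + 32)/6 = 36.0000
Deviations from mean: 3.0000, 1.0000, -5.0000, 4.0000, 1.0000, -4.0000
Numerator Σ_{t=1}^{4}(z_t−z̄)(z_{t+2}−z̄) = -32.0000
Denominator Σ(z_t−z̄)² = 68.0000
r_2 = -32.0000 / 68.0000 = -0.471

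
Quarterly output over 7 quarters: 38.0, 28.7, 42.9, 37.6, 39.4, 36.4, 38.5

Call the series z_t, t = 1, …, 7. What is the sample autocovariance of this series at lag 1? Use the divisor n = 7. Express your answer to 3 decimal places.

Mean z̄ = (38.0 + 28.7 + 42.9 + 37.6 + 39.4 + 36.4 + 38.5)/7 = 37.3571
Deviations: 0.6429, -8.6571, 5.5429, 0.2429, 2.0429, -0.9571, 1.1429
Σ_{t=1}^{6}(z_t−z̄)(z_{t+1}−z̄) = -54.7576
γ_1 = -54.7576 / 7 = -7.823

-7.823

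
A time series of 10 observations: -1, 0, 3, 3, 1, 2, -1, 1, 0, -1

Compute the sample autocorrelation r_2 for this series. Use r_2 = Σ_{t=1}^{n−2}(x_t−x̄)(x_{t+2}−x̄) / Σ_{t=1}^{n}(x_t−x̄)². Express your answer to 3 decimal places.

-0.058

Mean x̄ = (-1 + 0 + 3 + 3 + 1 + 2 − 1 + 1 + 0 − 1)/10 = 0.7000
Numerator Σ_{t=1}^{8}(x_t−x̄)(x_{t+2}−x̄) = -1.2800
Denominator Σ(x_t−x̄)² = 22.1000
r_2 = -1.2800 / 22.1000 = -0.058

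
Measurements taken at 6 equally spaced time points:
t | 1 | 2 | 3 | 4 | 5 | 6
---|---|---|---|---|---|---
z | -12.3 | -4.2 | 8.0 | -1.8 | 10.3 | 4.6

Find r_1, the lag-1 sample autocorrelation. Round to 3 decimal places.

Mean z̄ = (-12.3 − 4.2 + 8.0 − 1.8 + 10.3 + 4.6)/6 = 0.7667
Σ(z_t−z̄)(z_{t+1}−z̄) = (64.8978) + (-35.9256) + (-18.5656) + (-24.4689) + (36.5444) = 22.4822
Denominator Σ(z_t−z̄)² = 359.8933
r_1 = 22.4822 / 359.8933 = 0.062

0.062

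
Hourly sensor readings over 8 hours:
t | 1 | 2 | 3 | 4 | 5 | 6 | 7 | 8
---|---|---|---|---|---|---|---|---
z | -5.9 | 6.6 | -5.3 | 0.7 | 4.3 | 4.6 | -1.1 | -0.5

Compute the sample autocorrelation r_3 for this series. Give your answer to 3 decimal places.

Mean z̄ = (-5.9 + 6.6 − 5.3 + 0.7 + 4.3 + 4.6 − 1.1 − 0.5)/8 = 0.4250
Deviations from mean: -6.3250, 6.1750, -5.7250, 0.2750, 3.8750, 4.1750, -1.5250, -0.9250
Numerator Σ_{t=1}^{5}(z_t−z̄)(z_{t+3}−z̄) = -5.7169
Denominator Σ(z_t−z̄)² = 146.6150
r_3 = -5.7169 / 146.6150 = -0.039

-0.039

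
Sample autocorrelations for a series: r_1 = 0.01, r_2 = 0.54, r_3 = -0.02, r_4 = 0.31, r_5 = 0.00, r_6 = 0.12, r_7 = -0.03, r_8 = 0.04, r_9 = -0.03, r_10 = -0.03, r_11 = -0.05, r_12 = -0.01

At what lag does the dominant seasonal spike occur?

The largest autocorrelation is r_2 = 0.54, with a weaker echo at lag 4 (0.31); the remaining lags stay at or below 0.12.
The dominant spike at lag 2 indicates a seasonal period of 2.

2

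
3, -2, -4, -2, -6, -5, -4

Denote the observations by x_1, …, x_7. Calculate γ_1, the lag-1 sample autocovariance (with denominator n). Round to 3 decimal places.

1.364

Mean x̄ = (3 − 2 − 4 − 2 − 6 − 5 − 4)/7 = -2.8571
Deviations: 5.8571, 0.8571, -1.1429, 0.8571, -3.1429, -2.1429, -1.1429
Σ_{t=1}^{6}(x_t−x̄)(x_{t+1}−x̄) = 9.5510
γ_1 = 9.5510 / 7 = 1.364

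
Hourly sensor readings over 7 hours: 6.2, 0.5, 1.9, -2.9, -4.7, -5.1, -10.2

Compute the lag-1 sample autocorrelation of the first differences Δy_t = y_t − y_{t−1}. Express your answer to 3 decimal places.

-0.620

First differences Δy: -5.7, 1.4, -4.8, -1.8, -0.4, -5.1
Mean of differences = -2.7333
Numerator Σ(Δy_t−Δȳ)(Δy_{t+1}−Δȳ) = -26.0778
Denominator Σ(Δy_t−Δȳ)² = 42.0733
r_1(Δy) = -26.0778 / 42.0733 = -0.620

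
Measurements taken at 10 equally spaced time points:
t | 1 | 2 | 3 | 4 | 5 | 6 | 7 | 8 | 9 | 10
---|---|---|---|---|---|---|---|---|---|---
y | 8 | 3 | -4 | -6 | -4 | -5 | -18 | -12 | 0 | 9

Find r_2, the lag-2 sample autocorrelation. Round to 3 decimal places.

-0.220

Mean ȳ = (8 + 3 − 4 − 6 − 4 − 5 − 18 − 12 + 0 + 9)/10 = -2.9000
Numerator Σ_{t=1}^{8}(y_t−ȳ)(y_{t+2}−ȳ) = -138.9200
Denominator Σ(y_t−ȳ)² = 630.9000
r_2 = -138.9200 / 630.9000 = -0.220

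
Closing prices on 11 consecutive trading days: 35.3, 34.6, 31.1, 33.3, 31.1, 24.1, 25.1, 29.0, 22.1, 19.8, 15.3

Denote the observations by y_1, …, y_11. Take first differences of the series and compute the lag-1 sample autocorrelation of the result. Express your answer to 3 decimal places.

First differences Δy: -0.7, -3.5, 2.2, -2.2, -7.0, 1.0, 3.9, -6.9, -2.3, -4.5
Mean of differences = -2.0000
Numerator Σ(Δy_t−Δȳ)(Δy_{t+1}−Δȳ) = -32.0800
Denominator Σ(Δy_t−Δȳ)² = 120.7800
r_1(Δy) = -32.0800 / 120.7800 = -0.266

-0.266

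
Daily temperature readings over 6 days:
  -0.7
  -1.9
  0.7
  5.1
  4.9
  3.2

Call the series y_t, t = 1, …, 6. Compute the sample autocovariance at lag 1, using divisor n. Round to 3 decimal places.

4.020

Mean ȳ = (-0.7 − 1.9 + 0.7 + 5.1 + 4.9 + 3.2)/6 = 1.8833
Σ_{t=1}^{5}(y_t−ȳ)(y_{t+1}−ȳ) = 24.1197
γ_1 = 24.1197 / 6 = 4.020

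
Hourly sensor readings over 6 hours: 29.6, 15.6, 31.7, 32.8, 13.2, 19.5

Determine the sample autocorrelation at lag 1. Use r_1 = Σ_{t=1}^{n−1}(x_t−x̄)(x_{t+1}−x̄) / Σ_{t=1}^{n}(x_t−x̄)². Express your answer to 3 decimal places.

-0.243

Mean x̄ = (29.6 + 15.6 + 31.7 + 32.8 + 13.2 + 19.5)/6 = 23.7333
Deviations from mean: 5.8667, -8.1333, 7.9667, 9.0667, -10.5333, -4.2333
Numerator Σ_{t=1}^{5}(x_t−x̄)(x_{t+1}−x̄) = -91.1911
Denominator Σ(x_t−x̄)² = 375.1133
r_1 = -91.1911 / 375.1133 = -0.243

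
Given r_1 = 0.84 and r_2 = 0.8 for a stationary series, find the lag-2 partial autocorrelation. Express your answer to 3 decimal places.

0.321

φ_{22} = (r_2 − r_1²) / (1 − r_1²)
r_1² = (0.84)² = 0.7056
Numerator = 0.8 − 0.7056 = 0.0944; denominator = 1 − 0.7056 = 0.2944
φ_{22} = 0.0944 / 0.2944 = 0.321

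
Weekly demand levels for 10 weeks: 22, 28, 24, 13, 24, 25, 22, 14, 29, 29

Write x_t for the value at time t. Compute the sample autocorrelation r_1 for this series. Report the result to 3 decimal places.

-0.101

Mean x̄ = (22 + 28 + 24 + 13 + 24 + 25 + 22 + 14 + 29 + 29)/10 = 23.0000
Numerator Σ_{t=1}^{9}(x_t−x̄)(x_{t+1}−x̄) = -29.0000
Denominator Σ(x_t−x̄)² = 286.0000
r_1 = -29.0000 / 286.0000 = -0.101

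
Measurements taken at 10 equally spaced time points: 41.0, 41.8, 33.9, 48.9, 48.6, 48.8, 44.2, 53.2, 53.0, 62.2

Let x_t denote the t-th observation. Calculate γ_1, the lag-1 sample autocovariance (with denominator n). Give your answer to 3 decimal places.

Mean x̄ = (41.0 + 41.8 + 33.9 + 48.9 + 48.6 + 48.8 + 44.2 + 53.2 + 53.0 + 62.2)/10 = 47.5600
Σ_{t=1}^{9}(x_t−x̄)(x_{t+1}−x̄) = 188.0524
γ_1 = 188.0524 / 10 = 18.805

18.805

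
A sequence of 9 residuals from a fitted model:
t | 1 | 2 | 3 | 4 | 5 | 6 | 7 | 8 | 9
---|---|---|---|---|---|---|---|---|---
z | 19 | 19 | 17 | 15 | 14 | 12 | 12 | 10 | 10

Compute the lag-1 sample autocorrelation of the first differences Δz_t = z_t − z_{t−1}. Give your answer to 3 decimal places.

-0.493

First differences Δz: 0, -2, -2, -1, -2, 0, -2, 0
Mean of differences = -1.1250
Numerator Σ(Δz_t−Δz̄)(Δz_{t+1}−Δz̄) = -3.3906
Denominator Σ(Δz_t−Δz̄)² = 6.8750
r_1(Δz) = -3.3906 / 6.8750 = -0.493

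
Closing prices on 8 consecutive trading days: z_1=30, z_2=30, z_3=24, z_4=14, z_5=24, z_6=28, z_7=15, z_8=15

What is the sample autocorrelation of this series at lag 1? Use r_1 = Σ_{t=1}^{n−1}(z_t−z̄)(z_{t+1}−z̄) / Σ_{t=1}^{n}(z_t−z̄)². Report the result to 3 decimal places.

Mean z̄ = (30 + 30 + 24 + 14 + 24 + 28 + 15 + 15)/8 = 22.5000
Deviations from mean: 7.5000, 7.5000, 1.5000, -8.5000, 1.5000, 5.5000, -7.5000, -7.5000
Σ(z_t−z̄)(z_{t+1}−z̄) = (56.2500) + (11.2500) + (-12.7500) + (-12.7500) + (8.2500) + (-41.2500) + (56.2500) = 65.2500
Denominator Σ(z_t−z̄)² = 332.0000
r_1 = 65.2500 / 332.0000 = 0.197

0.197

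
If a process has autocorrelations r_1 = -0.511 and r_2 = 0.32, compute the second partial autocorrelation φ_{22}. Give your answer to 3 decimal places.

φ_{22} = (r_2 − r_1²) / (1 − r_1²)
r_1² = (-0.511)² = 0.261121
Numerator = 0.32 − 0.2611 = 0.0589; denominator = 1 − 0.2611 = 0.7389
φ_{22} = 0.0589 / 0.7389 = 0.080

0.080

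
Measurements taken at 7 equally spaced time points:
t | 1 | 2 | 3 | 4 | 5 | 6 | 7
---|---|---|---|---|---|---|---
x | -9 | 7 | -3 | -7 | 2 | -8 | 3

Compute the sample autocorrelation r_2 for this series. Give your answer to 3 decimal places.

0.033

Mean x̄ = (-9 + 7 − 3 − 7 + 2 − 8 + 3)/7 = -2.1429
Σ(x_t−x̄)(x_{t+2}−x̄) = (5.8776) + (-44.4082) + (-3.5510) + (28.4490) + (21.3061) = 7.6735
Denominator Σ(x_t−x̄)² = 232.8571
r_2 = 7.6735 / 232.8571 = 0.033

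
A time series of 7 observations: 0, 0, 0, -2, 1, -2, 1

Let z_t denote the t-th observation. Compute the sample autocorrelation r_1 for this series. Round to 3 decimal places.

Mean z̄ = (0 + 0 + 0 − 2 + 1 − 2 + 1)/7 = -0.2857
Numerator Σ_{t=1}^{6}(z_t−z̄)(z_{t+1}−z̄) = -6.9388
Denominator Σ(z_t−z̄)² = 9.4286
r_1 = -6.9388 / 9.4286 = -0.736

-0.736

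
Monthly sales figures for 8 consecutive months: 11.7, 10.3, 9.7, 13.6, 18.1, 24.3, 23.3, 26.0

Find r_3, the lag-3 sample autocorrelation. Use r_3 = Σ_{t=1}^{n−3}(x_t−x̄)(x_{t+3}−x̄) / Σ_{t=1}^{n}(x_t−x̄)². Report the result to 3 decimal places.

-0.172

Mean x̄ = (11.7 + 10.3 + 9.7 + 13.6 + 18.1 + 24.3 + 23.3 + 26.0)/8 = 17.1250
Σ(x_t−x̄)(x_{t+3}−x̄) = (19.1231) + (-6.6544) + (-53.2744) + (-21.7669) + (8.6531) = -53.9194
Denominator Σ(x_t−x̄)² = 312.8950
r_3 = -53.9194 / 312.8950 = -0.172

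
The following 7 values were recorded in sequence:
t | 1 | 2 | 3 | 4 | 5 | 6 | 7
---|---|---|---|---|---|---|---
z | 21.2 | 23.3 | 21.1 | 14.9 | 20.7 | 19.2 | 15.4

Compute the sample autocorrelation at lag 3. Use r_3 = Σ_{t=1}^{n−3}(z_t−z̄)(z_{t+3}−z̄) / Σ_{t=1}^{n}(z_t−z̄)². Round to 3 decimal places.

0.247

Mean z̄ = (21.2 + 23.3 + 21.1 + 14.9 + 20.7 + 19.2 + 15.4)/7 = 19.4000
Deviations from mean: 1.8000, 3.9000, 1.7000, -4.5000, 1.3000, -0.2000, -4.0000
Numerator Σ_{t=1}^{4}(z_t−z̄)(z_{t+3}−z̄) = 14.6300
Denominator Σ(z_t−z̄)² = 59.3200
r_3 = 14.6300 / 59.3200 = 0.247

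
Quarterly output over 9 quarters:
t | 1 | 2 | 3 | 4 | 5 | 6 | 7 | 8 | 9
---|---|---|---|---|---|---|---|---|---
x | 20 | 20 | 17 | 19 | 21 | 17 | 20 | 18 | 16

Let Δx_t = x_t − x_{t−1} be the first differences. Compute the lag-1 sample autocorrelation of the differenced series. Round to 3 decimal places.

First differences Δx: 0, -3, 2, 2, -4, 3, -2, -2
Mean of differences = -0.5000
Numerator Σ(Δx_t−Δx̄)(Δx_{t+1}−Δx̄) = -25.2500
Denominator Σ(Δx_t−Δx̄)² = 48.0000
r_1(Δx) = -25.2500 / 48.0000 = -0.526

-0.526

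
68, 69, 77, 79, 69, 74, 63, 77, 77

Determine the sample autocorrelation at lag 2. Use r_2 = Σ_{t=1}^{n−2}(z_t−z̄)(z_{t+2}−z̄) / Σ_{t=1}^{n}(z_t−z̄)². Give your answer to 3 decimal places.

-0.215

Mean z̄ = (68 + 69 + 77 + 79 + 69 + 74 + 63 + 77 + 77)/9 = 72.5556
Σ(z_t−z̄)(z_{t+2}−z̄) = (-20.2469) + (-22.9136) + (-15.8025) + (9.3086) + (33.9753) + (6.4198) + (-42.4691) = -51.7284
Denominator Σ(z_t−z̄)² = 240.2222
r_2 = -51.7284 / 240.2222 = -0.215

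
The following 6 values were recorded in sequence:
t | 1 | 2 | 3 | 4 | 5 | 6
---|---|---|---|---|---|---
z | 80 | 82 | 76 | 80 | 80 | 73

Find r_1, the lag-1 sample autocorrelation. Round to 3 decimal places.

Mean z̄ = (80 + 82 + 76 + 80 + 80 + 73)/6 = 78.5000
Deviations from mean: 1.5000, 3.5000, -2.5000, 1.5000, 1.5000, -5.5000
Σ(z_t−z̄)(z_{t+1}−z̄) = (5.2500) + (-8.7500) + (-3.7500) + (2.2500) + (-8.2500) = -13.2500
Denominator Σ(z_t−z̄)² = 55.5000
r_1 = -13.2500 / 55.5000 = -0.239

-0.239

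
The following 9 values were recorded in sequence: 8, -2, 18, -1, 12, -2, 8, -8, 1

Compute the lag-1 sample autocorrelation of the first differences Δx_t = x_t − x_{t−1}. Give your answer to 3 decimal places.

-0.881

First differences Δx: -10, 20, -19, 13, -14, 10, -16, 9
Mean of differences = -0.8750
Numerator Σ(Δx_t−Δx̄)(Δx_{t+1}−Δx̄) = -1459.0156
Denominator Σ(Δx_t−Δx̄)² = 1656.8750
r_1(Δx) = -1459.0156 / 1656.8750 = -0.881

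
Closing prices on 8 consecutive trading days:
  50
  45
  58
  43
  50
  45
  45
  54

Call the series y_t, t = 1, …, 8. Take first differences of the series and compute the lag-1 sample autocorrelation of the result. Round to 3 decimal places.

-0.700

First differences Δy: -5, 13, -15, 7, -5, 0, 9
Mean of differences = 0.5714
Numerator Σ(Δy_t−Δȳ)(Δy_{t+1}−Δȳ) = -400.3265
Denominator Σ(Δy_t−Δȳ)² = 571.7143
r_1(Δy) = -400.3265 / 571.7143 = -0.700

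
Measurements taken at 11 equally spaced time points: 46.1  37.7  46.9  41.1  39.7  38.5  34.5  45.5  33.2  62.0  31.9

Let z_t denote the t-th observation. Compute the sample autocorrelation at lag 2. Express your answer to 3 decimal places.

0.330

Mean z̄ = (46.1 + 37.7 + 46.9 + 41.1 + 39.7 + 38.5 + 34.5 + 45.5 + 33.2 + 62.0 + 31.9)/11 = 41.5545
Numerator Σ_{t=1}^{9}(z_t−z̄)(z_{t+2}−z̄) = 238.8195
Denominator Σ(z_t−z̄)² = 723.4273
r_2 = 238.8195 / 723.4273 = 0.330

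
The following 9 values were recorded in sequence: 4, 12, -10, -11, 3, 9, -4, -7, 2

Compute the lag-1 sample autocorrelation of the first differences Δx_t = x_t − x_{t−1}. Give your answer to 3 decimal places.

-0.149

First differences Δx: 8, -22, -1, 14, 6, -13, -3, 9
Mean of differences = -0.2500
Numerator Σ(Δx_t−Δx̄)(Δx_{t+1}−Δx̄) = -154.8125
Denominator Σ(Δx_t−Δx̄)² = 1039.5000
r_1(Δx) = -154.8125 / 1039.5000 = -0.149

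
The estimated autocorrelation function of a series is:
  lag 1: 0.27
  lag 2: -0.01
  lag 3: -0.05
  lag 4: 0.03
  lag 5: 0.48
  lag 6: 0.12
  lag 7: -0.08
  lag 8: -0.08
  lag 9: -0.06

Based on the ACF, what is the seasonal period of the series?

5

The largest autocorrelation is r_5 = 0.48; the remaining lags stay at or below 0.27.
The dominant spike at lag 5 indicates a seasonal period of 5.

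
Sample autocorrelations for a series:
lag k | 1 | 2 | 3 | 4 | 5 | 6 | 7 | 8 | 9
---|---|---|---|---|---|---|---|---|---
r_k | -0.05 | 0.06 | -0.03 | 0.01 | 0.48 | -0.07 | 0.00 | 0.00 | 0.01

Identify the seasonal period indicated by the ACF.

The largest autocorrelation is r_5 = 0.48; the remaining lags stay at or below 0.06.
The dominant spike at lag 5 indicates a seasonal period of 5.

5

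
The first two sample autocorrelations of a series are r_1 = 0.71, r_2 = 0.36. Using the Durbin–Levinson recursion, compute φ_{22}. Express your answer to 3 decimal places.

φ_{22} = (r_2 − r_1²) / (1 − r_1²)
r_1² = (0.71)² = 0.5041
Numerator = 0.36 − 0.5041 = -0.1441; denominator = 1 − 0.5041 = 0.4959
φ_{22} = -0.1441 / 0.4959 = -0.291

-0.291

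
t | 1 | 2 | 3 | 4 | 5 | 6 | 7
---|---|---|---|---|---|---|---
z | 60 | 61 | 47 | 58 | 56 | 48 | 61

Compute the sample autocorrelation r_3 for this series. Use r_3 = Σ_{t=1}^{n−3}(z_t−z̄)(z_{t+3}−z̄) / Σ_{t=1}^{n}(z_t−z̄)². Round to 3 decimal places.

Mean z̄ = (60 + 61 + 47 + 58 + 56 + 48 + 61)/7 = 55.8571
Numerator Σ_{t=1}^{4}(z_t−z̄)(z_{t+3}−z̄) = 90.2245
Denominator Σ(z_t−z̄)² = 214.8571
r_3 = 90.2245 / 214.8571 = 0.420

0.420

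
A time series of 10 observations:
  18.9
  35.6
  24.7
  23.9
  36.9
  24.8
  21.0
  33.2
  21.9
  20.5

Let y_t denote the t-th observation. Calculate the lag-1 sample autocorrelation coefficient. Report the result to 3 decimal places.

-0.389

Mean ȳ = (18.9 + 35.6 + 24.7 + 23.9 + 36.9 + 24.8 + 21.0 + 33.2 + 21.9 + 20.5)/10 = 26.1400
Numerator Σ_{t=1}^{9}(y_t−ȳ)(y_{t+1}−ȳ) = -152.8296
Denominator Σ(y_t−ȳ)² = 392.6240
r_1 = -152.8296 / 392.6240 = -0.389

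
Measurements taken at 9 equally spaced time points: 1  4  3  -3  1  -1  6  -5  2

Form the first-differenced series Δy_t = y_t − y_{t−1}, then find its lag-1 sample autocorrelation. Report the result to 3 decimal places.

-0.688

First differences Δy: 3, -1, -6, 4, -2, 7, -11, 7
Mean of differences = 0.1250
Numerator Σ(Δy_t−Δȳ)(Δy_{t+1}−Δȳ) = -195.8906
Denominator Σ(Δy_t−Δȳ)² = 284.8750
r_1(Δy) = -195.8906 / 284.8750 = -0.688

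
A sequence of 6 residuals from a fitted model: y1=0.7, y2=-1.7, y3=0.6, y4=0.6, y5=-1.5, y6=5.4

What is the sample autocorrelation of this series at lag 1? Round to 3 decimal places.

Mean ȳ = (0.7 − 1.7 + 0.6 + 0.6 − 1.5 + 5.4)/6 = 0.6833
Deviations from mean: 0.0167, -2.3833, -0.0833, -0.0833, -2.1833, 4.7167
Σ(y_t−ȳ)(y_{t+1}−ȳ) = (-0.0397) + (0.1986) + (0.0069) + (0.1819) + (-10.2981) = -9.9503
Denominator Σ(y_t−ȳ)² = 32.7083
r_1 = -9.9503 / 32.7083 = -0.304

-0.304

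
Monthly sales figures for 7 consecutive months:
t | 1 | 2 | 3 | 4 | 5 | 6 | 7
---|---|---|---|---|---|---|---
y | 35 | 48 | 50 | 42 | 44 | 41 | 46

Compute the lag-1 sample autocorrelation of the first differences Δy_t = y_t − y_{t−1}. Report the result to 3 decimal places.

First differences Δy: 13, 2, -8, 2, -3, 5
Mean of differences = 1.8333
Numerator Σ(Δy_t−Δȳ)(Δy_{t+1}−Δȳ) = -17.5278
Denominator Σ(Δy_t−Δȳ)² = 254.8333
r_1(Δy) = -17.5278 / 254.8333 = -0.069

-0.069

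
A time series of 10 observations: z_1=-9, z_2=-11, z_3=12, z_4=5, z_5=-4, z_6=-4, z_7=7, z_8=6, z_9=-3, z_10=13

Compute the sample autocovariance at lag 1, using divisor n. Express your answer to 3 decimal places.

Mean z̄ = (-9 − 11 + 12 + 5 − 4 − 4 + 7 + 6 − 3 + 13)/10 = 1.2000
Σ_{t=1}^{9}(z_t−z̄)(z_{t+1}−z̄) = -31.0400
γ_1 = -31.0400 / 10 = -3.104

-3.104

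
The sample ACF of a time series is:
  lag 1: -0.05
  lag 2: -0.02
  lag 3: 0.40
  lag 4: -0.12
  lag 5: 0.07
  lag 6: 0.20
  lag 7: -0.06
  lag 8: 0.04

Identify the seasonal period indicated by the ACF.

3

The largest autocorrelation is r_3 = 0.40, with a weaker echo at lag 6 (0.20); the remaining lags stay at or below 0.07.
The dominant spike at lag 3 indicates a seasonal period of 3.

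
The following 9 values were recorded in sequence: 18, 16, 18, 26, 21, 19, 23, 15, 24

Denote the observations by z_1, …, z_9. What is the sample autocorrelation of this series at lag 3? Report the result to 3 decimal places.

Mean z̄ = (18 + 16 + 18 + 26 + 21 + 19 + 23 + 15 + 24)/9 = 20.0000
Σ(z_t−z̄)(z_{t+3}−z̄) = (-12.0000) + (-4.0000) + (2.0000) + (18.0000) + (-5.0000) + (-4.0000) = -5.0000
Denominator Σ(z_t−z̄)² = 112.0000
r_3 = -5.0000 / 112.0000 = -0.045

-0.045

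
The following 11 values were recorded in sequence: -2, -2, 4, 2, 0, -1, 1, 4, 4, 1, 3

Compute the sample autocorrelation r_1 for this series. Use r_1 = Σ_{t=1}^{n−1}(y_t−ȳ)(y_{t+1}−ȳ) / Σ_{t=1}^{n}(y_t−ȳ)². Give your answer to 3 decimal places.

0.218

Mean ȳ = (-2 − 2 + 4 + 2 + 0 − 1 + 1 + 4 + 4 + 1 + 3)/11 = 1.2727
Numerator Σ_{t=1}^{10}(y_t−ȳ)(y_{t+1}−ȳ) = 11.8347
Denominator Σ(y_t−ȳ)² = 54.1818
r_1 = 11.8347 / 54.1818 = 0.218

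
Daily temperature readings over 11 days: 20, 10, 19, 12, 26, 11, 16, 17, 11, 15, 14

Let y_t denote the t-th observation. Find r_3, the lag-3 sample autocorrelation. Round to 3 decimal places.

Mean ȳ = (20 + 10 + 19 + 12 + 26 + 11 + 16 + 17 + 11 + 15 + 14)/11 = 15.5455
Numerator Σ_{t=1}^{8}(y_t−ȳ)(y_{t+3}−ȳ) = -57.7107
Denominator Σ(y_t−ȳ)² = 230.7273
r_3 = -57.7107 / 230.7273 = -0.250

-0.250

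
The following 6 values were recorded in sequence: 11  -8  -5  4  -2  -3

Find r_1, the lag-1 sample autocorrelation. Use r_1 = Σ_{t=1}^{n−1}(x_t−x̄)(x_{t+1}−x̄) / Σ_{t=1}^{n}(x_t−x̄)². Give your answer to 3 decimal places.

-0.319

Mean x̄ = (11 − 8 − 5 + 4 − 2 − 3)/6 = -0.5000
Σ(x_t−x̄)(x_{t+1}−x̄) = (-86.2500) + (33.7500) + (-20.2500) + (-6.7500) + (3.7500) = -75.7500
Denominator Σ(x_t−x̄)² = 237.5000
r_1 = -75.7500 / 237.5000 = -0.319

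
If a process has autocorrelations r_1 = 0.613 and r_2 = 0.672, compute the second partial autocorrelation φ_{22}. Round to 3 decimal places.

φ_{22} = (r_2 − r_1²) / (1 − r_1²)
r_1² = (0.613)² = 0.375769
Numerator = 0.672 − 0.3758 = 0.2962; denominator = 1 − 0.3758 = 0.6242
φ_{22} = 0.2962 / 0.6242 = 0.475

0.475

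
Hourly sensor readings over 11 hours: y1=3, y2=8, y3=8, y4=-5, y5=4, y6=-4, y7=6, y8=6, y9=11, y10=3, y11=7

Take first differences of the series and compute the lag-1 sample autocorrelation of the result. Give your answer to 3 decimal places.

-0.625

First differences Δy: 5, 0, -13, 9, -8, 10, 0, 5, -8, 4
Mean of differences = 0.4000
Numerator Σ(Δy_t−Δȳ)(Δy_{t+1}−Δȳ) = -339.1600
Denominator Σ(Δy_t−Δȳ)² = 542.4000
r_1(Δy) = -339.1600 / 542.4000 = -0.625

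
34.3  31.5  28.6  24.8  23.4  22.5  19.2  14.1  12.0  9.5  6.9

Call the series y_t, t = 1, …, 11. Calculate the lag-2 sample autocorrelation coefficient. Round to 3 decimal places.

Mean ȳ = (34.3 + 31.5 + 28.6 + 24.8 + 23.4 + 22.5 + 19.2 + 14.1 + 12.0 + 9.5 + 6.9)/11 = 20.6182
Numerator Σ_{t=1}^{9}(y_t−ȳ)(y_{t+2}−ȳ) = 371.4921
Denominator Σ(y_t−ȳ)² = 828.6564
r_2 = 371.4921 / 828.6564 = 0.448

0.448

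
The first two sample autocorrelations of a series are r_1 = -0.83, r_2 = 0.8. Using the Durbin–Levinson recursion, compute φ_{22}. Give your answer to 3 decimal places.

φ_{22} = (r_2 − r_1²) / (1 − r_1²)
r_1² = (-0.83)² = 0.6889
Numerator = 0.8 − 0.6889 = 0.1111; denominator = 1 − 0.6889 = 0.3111
φ_{22} = 0.1111 / 0.3111 = 0.357

0.357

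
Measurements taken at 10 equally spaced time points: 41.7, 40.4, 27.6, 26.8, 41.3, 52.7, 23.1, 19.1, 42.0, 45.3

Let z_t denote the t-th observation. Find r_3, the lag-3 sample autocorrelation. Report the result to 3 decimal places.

Mean z̄ = (41.7 + 40.4 + 27.6 + 26.8 + 41.3 + 52.7 + 23.1 + 19.1 + 42.0 + 45.3)/10 = 36.0000
Numerator Σ_{t=1}^{7}(z_t−z̄)(z_{t+3}−z̄) = -160.0600
Denominator Σ(z_t−z̄)² = 1088.5400
r_3 = -160.0600 / 1088.5400 = -0.147

-0.147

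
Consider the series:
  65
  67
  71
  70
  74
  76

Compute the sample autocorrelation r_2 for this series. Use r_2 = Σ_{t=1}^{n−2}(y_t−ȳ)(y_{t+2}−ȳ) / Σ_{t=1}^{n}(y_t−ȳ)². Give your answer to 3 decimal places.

Mean ȳ = (65 + 67 + 71 + 70 + 74 + 76)/6 = 70.5000
Deviations from mean: -5.5000, -3.5000, 0.5000, -0.5000, 3.5000, 5.5000
Σ(y_t−ȳ)(y_{t+2}−ȳ) = (-2.7500) + (1.7500) + (1.7500) + (-2.7500) = -2.0000
Denominator Σ(y_t−ȳ)² = 85.5000
r_2 = -2.0000 / 85.5000 = -0.023

-0.023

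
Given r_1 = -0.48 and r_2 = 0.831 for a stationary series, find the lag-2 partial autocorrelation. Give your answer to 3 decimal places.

0.780

φ_{22} = (r_2 − r_1²) / (1 − r_1²)
r_1² = (-0.48)² = 0.2304
Numerator = 0.831 − 0.2304 = 0.6006; denominator = 1 − 0.2304 = 0.7696
φ_{22} = 0.6006 / 0.7696 = 0.780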